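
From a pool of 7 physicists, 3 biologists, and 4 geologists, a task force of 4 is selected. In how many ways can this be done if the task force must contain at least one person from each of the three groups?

462

Total 4-person selections from all 14: C(14,4) = 1001.
Selections missing a whole group: no physicists → C(7,4) = 35; no biologists → C(11,4) = 330; no geologists → C(10,4) = 210.
Add back selections omitting two groups (i.e. drawn from a single group): C(7,4) + C(3,4) + C(4,4) = 36.
By inclusion–exclusion: 1001 − 575 + 36 = 462.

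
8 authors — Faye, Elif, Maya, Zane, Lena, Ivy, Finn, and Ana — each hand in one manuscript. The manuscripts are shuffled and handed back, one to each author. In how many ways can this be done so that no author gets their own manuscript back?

14833

Let Aᵢ be the assignments in which author i gets their own manuscript. We want the size of the complement of A₁∪…∪A_8.
By inclusion–exclusion this is Σ_{j=0}^{8} (−1)^j C(8,j)·(8−j)!.
Computing: 40320 − 40320 + 20160 − 6720 + 1680 − 336 + 56 − 8 + 1 = 14833.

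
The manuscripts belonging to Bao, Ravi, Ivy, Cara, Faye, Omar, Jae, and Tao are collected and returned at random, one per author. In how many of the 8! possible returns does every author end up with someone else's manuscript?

Count assignments avoiding every fixed point. For any j of the 8 authors fixed to their own manuscript, the other 8−j can be arranged in (8−j)! ways.
By inclusion–exclusion this is Σ_{j=0}^{8} (−1)^j C(8,j)·(8−j)!.
Computing: 40320 − 40320 + 20160 − 6720 + 1680 − 336 + 56 − 8 + 1 = 14833.

14833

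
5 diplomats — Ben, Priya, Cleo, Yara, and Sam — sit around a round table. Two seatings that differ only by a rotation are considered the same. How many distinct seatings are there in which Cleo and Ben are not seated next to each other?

Without the restriction there are (4)! = 24 seatings.
Those with Cleo next to Ben: fuse the pair into one unit and seat 4 units around a circle — 2·(3)! = 12.
Subtracting, 24 − 12 = 12.

12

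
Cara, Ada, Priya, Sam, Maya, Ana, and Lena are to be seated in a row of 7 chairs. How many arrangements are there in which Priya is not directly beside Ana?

3600

Of the 7! = 5040 arrangements, those with Priya and Ana adjacent number 2 × 6! = 1440 (treat the pair as a block with 2 internal orders).
Complementary counting: 5040 − 1440 = 3600.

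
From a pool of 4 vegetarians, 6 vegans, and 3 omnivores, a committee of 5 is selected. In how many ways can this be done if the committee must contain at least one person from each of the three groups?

894

With no constraint there are C(13,5) = 1287 possible selections.
Subtract selections that omit an entire group: no vegetarians → C(9,5) = 126; no vegans → C(7,5) = 21; no omnivores → C(10,5) = 252.
Add back selections omitting two groups (i.e. drawn from a single group): C(4,5) + C(6,5) + C(3,5) = 6.
By inclusion–exclusion: 1287 − 399 + 6 = 894.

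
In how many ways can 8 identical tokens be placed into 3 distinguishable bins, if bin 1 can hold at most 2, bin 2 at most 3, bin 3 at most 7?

11

By stars and bars, unrestricted non-negative solutions to x_1+…+x_3 = 8 number C(8+2,2) = 45.
Subtract solutions that violate a single cap (substitute x_i' = x_i − (cap_i+1)): x_1 ≥ 3 gives C(7,2) = 21; x_2 ≥ 4 gives C(6,2) = 15; x_3 ≥ 8 gives C(2,2) = 1. Together 37.
Add back pairs where two caps are both exceeded: 3 + 0 + 0 = 3.
By inclusion–exclusion the count is 45 − 37 + 3 = 11.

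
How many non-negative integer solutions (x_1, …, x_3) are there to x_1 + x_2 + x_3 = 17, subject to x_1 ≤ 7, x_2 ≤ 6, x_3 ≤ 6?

6

By stars and bars, unrestricted non-negative solutions to x_1+…+x_3 = 17 number C(17+2,2) = 171.
Subtract solutions that violate a single cap (substitute x_i' = x_i − (cap_i+1)): x_1 ≥ 8 gives C(11,2) = 55; x_2 ≥ 7 gives C(12,2) = 66; x_3 ≥ 7 gives C(12,2) = 66. Together 187.
Add back pairs where two caps are both exceeded: 6 + 6 + 10 = 22.
By inclusion–exclusion the count is 171 − 187 + 22 = 6.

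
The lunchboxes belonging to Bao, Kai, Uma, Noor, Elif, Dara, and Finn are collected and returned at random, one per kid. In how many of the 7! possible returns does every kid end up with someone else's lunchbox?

1854

Count assignments avoiding every fixed point. For any j of the 7 kids fixed to their own lunchbox, the other 7−j can be arranged in (7−j)! ways.
By inclusion–exclusion this is Σ_{j=0}^{7} (−1)^j C(7,j)·(7−j)!.
Computing: 5040 − 5040 + 2520 − 840 + 210 − 42 + 7 − 1 = 1854.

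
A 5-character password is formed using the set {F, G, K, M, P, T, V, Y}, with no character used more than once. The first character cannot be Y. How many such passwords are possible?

The first character has 8−1 = 7 choices (anything except Y).
The remaining 4 characters are filled from the other 7 symbols without repetition: 7 × 6 × 5 × 4 = 840.
Total: 7 × 840 = 5880.

5880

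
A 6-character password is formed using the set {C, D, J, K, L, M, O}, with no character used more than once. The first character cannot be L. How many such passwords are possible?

The first character has 7−1 = 6 choices (anything except L).
The remaining 5 characters are filled from the other 6 symbols without repetition: 6 × 5 × 4 × 3 × 2 = 720.
Total: 6 × 720 = 4320.

4320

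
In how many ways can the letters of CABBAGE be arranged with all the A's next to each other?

Treat the 2 copies of A as a single block. The multiset to arrange is then {AA, B, B, C, E, G}, 6 items in all.
That gives (6)!/(2!) = 360 arrangements.

360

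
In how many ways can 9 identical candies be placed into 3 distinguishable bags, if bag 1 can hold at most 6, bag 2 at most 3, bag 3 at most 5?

Ignoring the caps, the number of non-negative solutions to x_1+…+x_3 = 9 is C(11,2) = 55.
Subtract solutions that violate a single cap (substitute x_i' = x_i − (cap_i+1)): x_1 ≥ 7 gives C(4,2) = 6; x_2 ≥ 4 gives C(7,2) = 21; x_3 ≥ 6 gives C(5,2) = 10. Together 37.
No two caps can be exceeded simultaneously, so the pair terms are all 0.
By inclusion–exclusion the count is 55 − 37 + 0 = 18.

18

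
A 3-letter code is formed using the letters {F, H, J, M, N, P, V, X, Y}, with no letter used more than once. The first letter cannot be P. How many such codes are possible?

The first letter has 9−1 = 8 choices (anything except P).
The remaining 2 letters are filled from the other 8 symbols without repetition: 8 × 7 = 56.
Total: 8 × 56 = 448.

448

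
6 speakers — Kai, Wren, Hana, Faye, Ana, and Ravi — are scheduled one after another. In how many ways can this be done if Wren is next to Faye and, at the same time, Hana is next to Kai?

Treat {Wren,Faye} as one block (2 orders) and {Hana,Kai} as another (2 orders).
That leaves 4 units to arrange: 2 × 2 × 4! = 4 × 24 = 96.

96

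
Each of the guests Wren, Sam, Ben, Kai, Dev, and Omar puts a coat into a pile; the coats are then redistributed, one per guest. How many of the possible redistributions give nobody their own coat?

265

Count assignments avoiding every fixed point. For any j of the 6 guests fixed to their own coat, the other 6−j can be arranged in (6−j)! ways.
By inclusion–exclusion this is Σ_{j=0}^{6} (−1)^j C(6,j)·(6−j)!.
Computing: 720 − 720 + 360 − 120 + 30 − 6 + 1 = 265.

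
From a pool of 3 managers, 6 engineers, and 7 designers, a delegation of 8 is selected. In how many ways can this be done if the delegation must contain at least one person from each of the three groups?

11529

Total 8-person selections from all 16: C(16,8) = 12870.
Selections missing a whole group: no managers → C(13,8) = 1287; no engineers → C(10,8) = 45; no designers → C(9,8) = 9.
Add back selections omitting two groups (i.e. drawn from a single group): C(3,8) + C(6,8) + C(7,8) = 0.
By inclusion–exclusion: 12870 − 1341 + 0 = 11529.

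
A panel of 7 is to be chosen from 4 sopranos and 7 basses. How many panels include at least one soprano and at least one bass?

With no constraint there are C(11,7) = 330 possible selections.
Selections missing a whole group: no sopranos → C(7,7) = 1; no basses → C(4,7) = 0.
Both groups omitted at once is impossible, so 330 − 1 = 329.

329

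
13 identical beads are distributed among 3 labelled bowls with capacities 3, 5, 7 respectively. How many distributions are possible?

6

Ignoring the caps, the number of non-negative solutions to x_1+…+x_3 = 13 is C(15,2) = 105.
Subtract solutions that violate a single cap (substitute x_i' = x_i − (cap_i+1)): x_1 ≥ 4 gives C(11,2) = 55; x_2 ≥ 6 gives C(9,2) = 36; x_3 ≥ 8 gives C(7,2) = 21. Together 112.
Add back pairs where two caps are both exceeded: 10 + 3 + 0 = 13.
By inclusion–exclusion the count is 105 − 112 + 13 = 6.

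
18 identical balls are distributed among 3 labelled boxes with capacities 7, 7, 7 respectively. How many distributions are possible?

By stars and bars, unrestricted non-negative solutions to x_1+…+x_3 = 18 number C(18+2,2) = 190.
Subtract solutions that violate a single cap (substitute x_i' = x_i − (cap_i+1)): x_1 ≥ 8 gives C(12,2) = 66; x_2 ≥ 8 gives C(12,2) = 66; x_3 ≥ 8 gives C(12,2) = 66. Together 198.
Add back pairs where two caps are both exceeded: 6 + 6 + 6 = 18.
By inclusion–exclusion the count is 190 − 198 + 18 = 10.

10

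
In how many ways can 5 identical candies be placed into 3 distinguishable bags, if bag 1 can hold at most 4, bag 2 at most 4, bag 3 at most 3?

Without the upper bounds there are C(7,2) = 21 ways to split 5 among 3 bags.
Subtract solutions that violate a single cap (substitute x_i' = x_i − (cap_i+1)): x_1 ≥ 5 gives C(2,2) = 1; x_2 ≥ 5 gives C(2,2) = 1; x_3 ≥ 4 gives C(3,2) = 3. Together 5.
No two caps can be exceeded simultaneously, so the pair terms are all 0.
By inclusion–exclusion the count is 21 − 5 + 0 = 16.

16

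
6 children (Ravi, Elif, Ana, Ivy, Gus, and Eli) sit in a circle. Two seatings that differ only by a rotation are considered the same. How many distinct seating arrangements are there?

120

Around a circle, 6 distinct people have 6!/6 = (5)! = 120 rotationally distinct seatings.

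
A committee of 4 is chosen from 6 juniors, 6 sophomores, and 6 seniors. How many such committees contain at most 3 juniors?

Split by how many juniors are chosen (0 through 3).
Sum: C(6,0)·C(12,4) + C(6,1)·C(12,3) + C(6,2)·C(12,2) + C(6,3)·C(12,1) = 495 + 1320 + 990 + 240 = 3045.

3045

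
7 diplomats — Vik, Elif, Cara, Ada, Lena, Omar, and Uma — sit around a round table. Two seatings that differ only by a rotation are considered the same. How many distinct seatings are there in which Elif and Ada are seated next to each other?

Glue Elif and Ada into a block (2 internal orders). Seating 6 units around a circle gives (5)! arrangements.
So 2 × (5)! = 2 × 120 = 240.

240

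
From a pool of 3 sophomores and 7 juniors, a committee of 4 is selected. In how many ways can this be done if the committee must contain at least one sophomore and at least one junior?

175

With no constraint there are C(10,4) = 210 possible selections.
Subtract selections that omit an entire group: no sophomores → C(7,4) = 35; no juniors → C(3,4) = 0.
Both groups omitted at once is impossible, so 210 − 35 = 175.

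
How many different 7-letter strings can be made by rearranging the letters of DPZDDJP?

420

Letter multiplicities in DPZDDJP: D×3, J×1, P×2, Z×1.
Dividing 7! = 5040 by 3!·2! = 12 for the repeated letters gives 420.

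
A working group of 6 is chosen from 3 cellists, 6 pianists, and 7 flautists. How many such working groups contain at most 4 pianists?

Split by how many pianists are chosen (0 through 4).
Sum: C(6,0)·C(10,6) + C(6,1)·C(10,5) + C(6,2)·C(10,4) + C(6,3)·C(10,3) + C(6,4)·C(10,2) = 210 + 1512 + 3150 + 2400 + 675 = 7947.

7947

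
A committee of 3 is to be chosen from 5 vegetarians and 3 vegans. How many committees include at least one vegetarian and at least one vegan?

45

With no constraint there are C(8,3) = 56 possible selections.
Selections missing a whole group: no vegetarians → C(3,3) = 1; no vegans → C(5,3) = 10.
Both groups omitted at once is impossible, so 56 − 11 = 45.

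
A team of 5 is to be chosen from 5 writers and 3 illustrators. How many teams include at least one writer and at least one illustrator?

55

With no constraint there are C(8,5) = 56 possible selections.
Subtract selections that omit an entire group: no writers → C(3,5) = 0; no illustrators → C(5,5) = 1.
Both groups omitted at once is impossible, so 56 − 1 = 55.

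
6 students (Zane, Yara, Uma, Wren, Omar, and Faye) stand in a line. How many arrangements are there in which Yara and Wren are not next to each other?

480

Of the 6! = 720 arrangements, those with Yara and Wren adjacent number 2 × 5! = 240 (treat the pair as a block with 2 internal orders).
Complementary counting: 720 − 240 = 480.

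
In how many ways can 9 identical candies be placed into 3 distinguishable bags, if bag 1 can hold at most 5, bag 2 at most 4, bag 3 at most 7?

By stars and bars, unrestricted non-negative solutions to x_1+…+x_3 = 9 number C(9+2,2) = 55.
Subtract solutions that violate a single cap (substitute x_i' = x_i − (cap_i+1)): x_1 ≥ 6 gives C(5,2) = 10; x_2 ≥ 5 gives C(6,2) = 15; x_3 ≥ 8 gives C(3,2) = 3. Together 28.
No two caps can be exceeded simultaneously, so the pair terms are all 0.
By inclusion–exclusion the count is 55 − 28 + 0 = 27.

27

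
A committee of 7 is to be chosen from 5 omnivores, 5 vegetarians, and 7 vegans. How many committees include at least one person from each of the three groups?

With no constraint there are C(17,7) = 19448 possible selections.
Selections missing a whole group: no omnivores → C(12,7) = 792; no vegetarians → C(12,7) = 792; no vegans → C(10,7) = 120.
Add back selections omitting two groups (i.e. drawn from a single group): C(5,7) + C(5,7) + C(7,7) = 1.
By inclusion–exclusion: 19448 − 1704 + 1 = 17745.

17745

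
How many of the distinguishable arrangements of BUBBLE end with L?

20

With the last slot taken by L, it remains to arrange the other 5 letters (BUBBE).
Those 5 letters have B appearing 3 times, giving (5)!/(3!) = 20.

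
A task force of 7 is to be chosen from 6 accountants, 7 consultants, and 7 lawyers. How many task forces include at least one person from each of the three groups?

70658

Unrestricted: C(20,7) = 77520 ways to pick any 7 of the 20.
Subtract selections that omit an entire group: no accountants → C(14,7) = 3432; no consultants → C(13,7) = 1716; no lawyers → C(13,7) = 1716.
Add back selections omitting two groups (i.e. drawn from a single group): C(6,7) + C(7,7) + C(7,7) = 2.
By inclusion–exclusion: 77520 − 6864 + 2 = 70658.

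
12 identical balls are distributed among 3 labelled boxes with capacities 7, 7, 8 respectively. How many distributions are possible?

Ignoring the caps, the number of non-negative solutions to x_1+…+x_3 = 12 is C(14,2) = 91.
Subtract solutions that violate a single cap (substitute x_i' = x_i − (cap_i+1)): x_1 ≥ 8 gives C(6,2) = 15; x_2 ≥ 8 gives C(6,2) = 15; x_3 ≥ 9 gives C(5,2) = 10. Together 40.
No two caps can be exceeded simultaneously, so the pair terms are all 0.
By inclusion–exclusion the count is 91 − 40 + 0 = 51.

51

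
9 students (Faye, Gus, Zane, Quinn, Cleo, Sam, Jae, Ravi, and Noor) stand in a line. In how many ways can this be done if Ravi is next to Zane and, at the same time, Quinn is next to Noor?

Treat {Ravi,Zane} as one block (2 orders) and {Quinn,Noor} as another (2 orders).
That leaves 7 units to arrange: 2 × 2 × 7! = 4 × 5040 = 20160.

20160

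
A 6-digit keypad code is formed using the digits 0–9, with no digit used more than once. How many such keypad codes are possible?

151200

Choose and order 6 of the 10 symbols: the first digit has 10 options, the next 9, and so on down to 5.
10 × 9 × 8 × 7 × 6 × 5 = 151200.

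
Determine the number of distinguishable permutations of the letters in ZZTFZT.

The 6 letters of ZZTFZT have repeats: T appearing twice and Z appearing 3 times.
The number of distinct arrangements is 6!/(3!·2!) = 720/12 = 60.

60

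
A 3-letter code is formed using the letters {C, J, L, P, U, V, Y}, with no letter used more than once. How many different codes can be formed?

This is a permutation of 3 out of 7: P(7,3) = 7!/4!.
That product is 7 × 6 × 5 = 210.

210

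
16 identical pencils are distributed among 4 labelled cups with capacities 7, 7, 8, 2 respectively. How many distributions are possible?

By stars and bars, unrestricted non-negative solutions to x_1+…+x_4 = 16 number C(16+3,3) = 969.
Subtract solutions that violate a single cap (substitute x_i' = x_i − (cap_i+1)): x_1 ≥ 8 gives C(11,3) = 165; x_2 ≥ 8 gives C(11,3) = 165; x_3 ≥ 9 gives C(10,3) = 120; x_4 ≥ 3 gives C(16,3) = 560. Together 1010.
Add back pairs where two caps are both exceeded: 1 + 0 + 56 + 0 + 56 + 35 = 148.
By inclusion–exclusion the count is 969 − 1010 + 148 = 107.

107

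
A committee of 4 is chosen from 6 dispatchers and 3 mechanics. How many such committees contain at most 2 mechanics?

Split by how many mechanics are chosen (0 through 2).
Sum: C(3,0)·C(6,4) + C(3,1)·C(6,3) + C(3,2)·C(6,2) = 15 + 60 + 45 = 120.

120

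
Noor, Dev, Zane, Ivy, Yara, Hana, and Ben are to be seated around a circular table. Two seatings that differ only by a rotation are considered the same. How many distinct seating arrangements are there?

720

Seat Noor anywhere (absorbing the rotational symmetry), then permute the other 6: (6)! = 720.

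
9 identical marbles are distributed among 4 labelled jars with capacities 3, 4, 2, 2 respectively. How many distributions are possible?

By stars and bars, unrestricted non-negative solutions to x_1+…+x_4 = 9 number C(9+3,3) = 220.
Subtract solutions that violate a single cap (substitute x_i' = x_i − (cap_i+1)): x_1 ≥ 4 gives C(8,3) = 56; x_2 ≥ 5 gives C(7,3) = 35; x_3 ≥ 3 gives C(9,3) = 84; x_4 ≥ 3 gives C(9,3) = 84. Together 259.
Add back pairs where two caps are both exceeded: 1 + 10 + 10 + 4 + 4 + 20 = 49.
By inclusion–exclusion the count is 220 − 259 + 49 = 10.

10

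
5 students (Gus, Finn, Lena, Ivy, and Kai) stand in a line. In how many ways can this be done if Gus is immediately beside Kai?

Treat {Gus, Kai} as a single unit. There are 4 units to order, and the pair itself can be ordered 2 ways.
So the count is 2·(4)! = 48.

48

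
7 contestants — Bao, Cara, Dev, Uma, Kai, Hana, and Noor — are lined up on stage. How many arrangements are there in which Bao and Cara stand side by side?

1440

Place the 5 others and the Bao-Cara pair as 6 objects in a line; the pair has 2 internal arrangements.
That gives 2 × 6! = 2 × 720 = 1440.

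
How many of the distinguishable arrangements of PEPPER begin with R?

Fix R in the first position and arrange the remaining 5 letters.
Those 5 letters have E appearing twice and P appearing 3 times, giving (5)!/(3!·2!) = 10.

10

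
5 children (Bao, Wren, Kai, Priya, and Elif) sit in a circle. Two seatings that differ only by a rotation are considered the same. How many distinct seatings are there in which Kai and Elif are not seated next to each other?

All circular seatings of 5 people number (4)! = 24.
Seatings with Kai beside Elif: treat them as a block with 2 internal orders, giving 2 × (3)! = 12.
Subtracting, 24 − 12 = 12.

12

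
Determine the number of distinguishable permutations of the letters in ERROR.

Letter multiplicities in ERROR: E×1, O×1, R×3.
Dividing 5! = 120 by 3! = 6 for the repeated letters gives 20.

20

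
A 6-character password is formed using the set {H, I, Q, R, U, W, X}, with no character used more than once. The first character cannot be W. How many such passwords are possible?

4320

The first character has 7−1 = 6 choices (anything except W).
The remaining 5 characters are filled from the other 6 symbols without repetition: 6 × 5 × 4 × 3 × 2 = 720.
Total: 6 × 720 = 4320.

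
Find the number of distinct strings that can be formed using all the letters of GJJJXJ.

The 6 letters of GJJJXJ have repeats: J appearing 4 times.
Dividing 6! = 720 by 4! = 24 for the repeated letters gives 30.

30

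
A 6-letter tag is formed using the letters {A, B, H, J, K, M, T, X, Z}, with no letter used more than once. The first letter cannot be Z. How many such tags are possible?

The first letter has 9−1 = 8 choices (anything except Z).
The remaining 5 letters are filled from the other 8 symbols without repetition: 8 × 7 × 6 × 5 × 4 = 6720.
Total: 8 × 6720 = 53760.

53760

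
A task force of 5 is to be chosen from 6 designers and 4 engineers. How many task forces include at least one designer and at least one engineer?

With no constraint there are C(10,5) = 252 possible selections.
Subtract selections that omit an entire group: no designers → C(4,5) = 0; no engineers → C(6,5) = 6.
Both groups omitted at once is impossible, so 252 − 6 = 246.

246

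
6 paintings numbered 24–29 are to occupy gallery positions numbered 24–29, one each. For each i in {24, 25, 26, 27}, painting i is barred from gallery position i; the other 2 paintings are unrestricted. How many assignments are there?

362

Let Aᵢ (for 24 ≤ i ≤ 27) be the placements that put painting i in its forbidden gallery position. Any j of these fix j positions, leaving (6−j)! ways to fill the rest, and there are C(4,j) ways to pick which j.
By inclusion–exclusion, the number of valid placements is Σ_{j=0}^{4} (−1)^j C(4,j)·(6−j)!.
Computing: 720 − 480 + 144 − 24 + 2 = 362.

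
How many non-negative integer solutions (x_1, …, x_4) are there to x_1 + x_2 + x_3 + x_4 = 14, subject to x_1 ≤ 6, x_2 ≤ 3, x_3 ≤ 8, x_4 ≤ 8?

190

Ignoring the caps, the number of non-negative solutions to x_1+…+x_4 = 14 is C(17,3) = 680.
Subtract solutions that violate a single cap (substitute x_i' = x_i − (cap_i+1)): x_1 ≥ 7 gives C(10,3) = 120; x_2 ≥ 4 gives C(13,3) = 286; x_3 ≥ 9 gives C(8,3) = 56; x_4 ≥ 9 gives C(8,3) = 56. Together 518.
Add back pairs where two caps are both exceeded: 20 + 0 + 0 + 4 + 4 + 0 = 28.
By inclusion–exclusion the count is 680 − 518 + 28 = 190.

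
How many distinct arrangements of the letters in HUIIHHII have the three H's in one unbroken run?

Treat the 3 copies of H as a single block. The multiset to arrange is then {HHH, I, I, I, I, U}, 6 items in all.
That gives (6)!/(4!) = 30 arrangements.

30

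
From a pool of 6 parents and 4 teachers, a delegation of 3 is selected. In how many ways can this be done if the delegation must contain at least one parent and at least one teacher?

96

Total 3-person selections from all 10: C(10,3) = 120.
Subtract selections that omit an entire group: no parents → C(4,3) = 4; no teachers → C(6,3) = 20.
Both groups omitted at once is impossible, so 120 − 24 = 96.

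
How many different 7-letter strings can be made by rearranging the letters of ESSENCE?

Letter multiplicities in ESSENCE: C×1, E×3, N×1, S×2.
So there are 7! / (3!·2!) = 420 distinguishable arrangements.

420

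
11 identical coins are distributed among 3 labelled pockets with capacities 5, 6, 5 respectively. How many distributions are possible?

21

Without the upper bounds there are C(13,2) = 78 ways to split 11 among 3 pockets.
Subtract solutions that violate a single cap (substitute x_i' = x_i − (cap_i+1)): x_1 ≥ 6 gives C(7,2) = 21; x_2 ≥ 7 gives C(6,2) = 15; x_3 ≥ 6 gives C(7,2) = 21. Together 57.
No two caps can be exceeded simultaneously, so the pair terms are all 0.
By inclusion–exclusion the count is 78 − 57 + 0 = 21.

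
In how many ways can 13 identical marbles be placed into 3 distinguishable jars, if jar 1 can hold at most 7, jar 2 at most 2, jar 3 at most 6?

By stars and bars, unrestricted non-negative solutions to x_1+…+x_3 = 13 number C(13+2,2) = 105.
Subtract solutions that violate a single cap (substitute x_i' = x_i − (cap_i+1)): x_1 ≥ 8 gives C(7,2) = 21; x_2 ≥ 3 gives C(12,2) = 66; x_3 ≥ 7 gives C(8,2) = 28. Together 115.
Add back pairs where two caps are both exceeded: 6 + 0 + 10 = 16.
By inclusion–exclusion the count is 105 − 115 + 16 = 6.

6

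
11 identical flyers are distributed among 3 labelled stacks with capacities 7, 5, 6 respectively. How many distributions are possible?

32

Ignoring the caps, the number of non-negative solutions to x_1+…+x_3 = 11 is C(13,2) = 78.
Subtract solutions that violate a single cap (substitute x_i' = x_i − (cap_i+1)): x_1 ≥ 8 gives C(5,2) = 10; x_2 ≥ 6 gives C(7,2) = 21; x_3 ≥ 7 gives C(6,2) = 15. Together 46.
No two caps can be exceeded simultaneously, so the pair terms are all 0.
By inclusion–exclusion the count is 78 − 46 + 0 = 32.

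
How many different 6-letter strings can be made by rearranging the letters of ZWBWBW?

60

Letter multiplicities in ZWBWBW: B×2, W×3, Z×1.
The number of distinct arrangements is 6!/(3!·2!) = 720/12 = 60.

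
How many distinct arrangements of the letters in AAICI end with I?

Fix I in the last position and arrange the remaining 4 letters.
Those 4 letters have A appearing twice, giving (4)!/(2!) = 12.

12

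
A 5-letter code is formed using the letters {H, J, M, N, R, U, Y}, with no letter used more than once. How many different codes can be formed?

Choose and order 5 of the 7 symbols: the first letter has 7 options, the next 6, and so on down to 3.
That product is 7 × 6 × 5 × 4 × 3 = 2520.

2520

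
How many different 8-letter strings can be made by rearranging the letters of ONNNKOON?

Letter multiplicities in ONNNKOON: K×1, N×4, O×3.
So there are 8! / (4!·3!) = 280 distinguishable arrangements.

280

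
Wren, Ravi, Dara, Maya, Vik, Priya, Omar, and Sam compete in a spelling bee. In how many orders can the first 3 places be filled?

This is an ordered selection of 3 from 8: P(8,3).
That gives 8 × 7 × 6 = 336.

336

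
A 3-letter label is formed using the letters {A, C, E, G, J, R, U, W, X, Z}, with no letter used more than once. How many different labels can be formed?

Choose and order 3 of the 10 symbols: the first letter has 10 options, the next 9, then 8.
That product is 10 × 9 × 8 = 720.

720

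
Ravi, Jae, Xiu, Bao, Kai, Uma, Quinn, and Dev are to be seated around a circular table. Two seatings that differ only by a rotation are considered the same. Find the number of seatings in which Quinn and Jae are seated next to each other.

1440

Glue Quinn and Jae into a block (2 internal orders). Seating 7 units around a circle gives (6)! arrangements.
So 2 × (6)! = 2 × 720 = 1440.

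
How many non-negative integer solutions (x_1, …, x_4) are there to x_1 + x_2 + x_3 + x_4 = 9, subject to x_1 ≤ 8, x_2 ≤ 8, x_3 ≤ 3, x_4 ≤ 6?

152

By stars and bars, unrestricted non-negative solutions to x_1+…+x_4 = 9 number C(9+3,3) = 220.
Subtract solutions that violate a single cap (substitute x_i' = x_i − (cap_i+1)): x_1 ≥ 9 gives C(3,3) = 1; x_2 ≥ 9 gives C(3,3) = 1; x_3 ≥ 4 gives C(8,3) = 56; x_4 ≥ 7 gives C(5,3) = 10. Together 68.
No two caps can be exceeded simultaneously, so the pair terms are all 0.
By inclusion–exclusion the count is 220 − 68 + 0 = 152.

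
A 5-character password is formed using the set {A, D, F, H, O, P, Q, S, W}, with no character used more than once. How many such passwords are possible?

With no repetition, fill the 5 characters in order: 9 choices, then 8, down to 5.
9 × 8 × 7 × 6 × 5 = 15120.

15120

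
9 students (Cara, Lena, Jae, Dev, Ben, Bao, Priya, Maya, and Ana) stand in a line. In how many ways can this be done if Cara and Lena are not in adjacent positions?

282240

Of the 9! = 362880 arrangements, those with Cara and Lena adjacent number 2 × 8! = 80640 (treat the pair as a block with 2 internal orders).
So 362880 − 80640 = 282240 arrangements keep them apart.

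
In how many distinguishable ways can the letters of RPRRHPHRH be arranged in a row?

1260

Letter multiplicities in RPRRHPHRH: H×3, P×2, R×4.
Dividing 9! = 362880 by 4!·3!·2! = 288 for the repeated letters gives 1260.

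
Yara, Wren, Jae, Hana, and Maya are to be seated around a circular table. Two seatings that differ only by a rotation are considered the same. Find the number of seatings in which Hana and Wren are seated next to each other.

12

Glue Hana and Wren into a block (2 internal orders). Seating 4 units around a circle gives (3)! arrangements.
So 2 × (3)! = 2 × 6 = 12.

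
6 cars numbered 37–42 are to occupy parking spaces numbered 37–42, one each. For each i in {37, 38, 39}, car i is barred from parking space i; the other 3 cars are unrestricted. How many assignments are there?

Let Aᵢ (for i ∈ {37, 38, 39}) be the placements that put car i in its forbidden parking space. Any j of these fix j positions, leaving (6−j)! ways to fill the rest, and there are C(3,j) ways to pick which j.
By inclusion–exclusion, the number of valid placements is Σ_{j=0}^{3} (−1)^j C(3,j)·(6−j)!.
Computing: 720 − 360 + 72 − 6 = 426.

426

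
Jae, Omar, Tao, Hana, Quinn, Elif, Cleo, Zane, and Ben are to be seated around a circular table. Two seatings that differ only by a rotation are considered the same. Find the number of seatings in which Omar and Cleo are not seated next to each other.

Without the restriction there are (8)! = 40320 seatings.
Seatings with Omar beside Cleo: treat them as a block with 2 internal orders, giving 2 × (7)! = 10080.
Subtracting, 40320 − 10080 = 30240.

30240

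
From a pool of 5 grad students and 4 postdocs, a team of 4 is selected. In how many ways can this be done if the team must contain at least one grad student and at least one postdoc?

Unrestricted: C(9,4) = 126 ways to pick any 4 of the 9.
Subtract selections that omit an entire group: no grad students → C(4,4) = 1; no postdocs → C(5,4) = 5.
Both groups omitted at once is impossible, so 126 − 6 = 120.

120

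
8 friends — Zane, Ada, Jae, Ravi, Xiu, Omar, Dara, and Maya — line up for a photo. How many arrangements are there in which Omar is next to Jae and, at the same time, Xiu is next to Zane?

2880

Treat {Omar,Jae} as one block (2 orders) and {Xiu,Zane} as another (2 orders).
That leaves 6 units to arrange: 2 × 2 × 6! = 4 × 720 = 2880.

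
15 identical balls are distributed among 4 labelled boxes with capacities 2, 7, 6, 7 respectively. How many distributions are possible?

84

Without the upper bounds there are C(18,3) = 816 ways to split 15 among 4 boxes.
Subtract solutions that violate a single cap (substitute x_i' = x_i − (cap_i+1)): x_1 ≥ 3 gives C(15,3) = 455; x_2 ≥ 8 gives C(10,3) = 120; x_3 ≥ 7 gives C(11,3) = 165; x_4 ≥ 8 gives C(10,3) = 120. Together 860.
Add back pairs where two caps are both exceeded: 35 + 56 + 35 + 1 + 0 + 1 = 128.
By inclusion–exclusion the count is 816 − 860 + 128 = 84.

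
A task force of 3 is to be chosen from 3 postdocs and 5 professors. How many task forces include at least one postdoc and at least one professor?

45

Total 3-person selections from all 8: C(8,3) = 56.
Selections missing a whole group: no postdocs → C(5,3) = 10; no professors → C(3,3) = 1.
Both groups omitted at once is impossible, so 56 − 11 = 45.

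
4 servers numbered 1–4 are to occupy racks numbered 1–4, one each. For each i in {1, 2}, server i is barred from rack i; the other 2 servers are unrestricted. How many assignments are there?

Let Aᵢ (for i ∈ {1, 2}) be the placements that put server i in its forbidden rack. Any j of these fix j positions, leaving (4−j)! ways to fill the rest, and there are C(2,j) ways to pick which j.
By inclusion–exclusion, the number of valid placements is Σ_{j=0}^{2} (−1)^j C(2,j)·(4−j)!.
Computing: 24 − 12 + 2 = 14.

14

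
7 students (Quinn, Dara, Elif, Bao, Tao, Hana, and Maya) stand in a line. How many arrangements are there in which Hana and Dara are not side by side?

3600

There are 7! = 5040 arrangements in all. If Hana and Dara are adjacent, merging them into one block gives 2·(6)! = 1440 arrangements.
So 5040 − 1440 = 3600 arrangements keep them apart.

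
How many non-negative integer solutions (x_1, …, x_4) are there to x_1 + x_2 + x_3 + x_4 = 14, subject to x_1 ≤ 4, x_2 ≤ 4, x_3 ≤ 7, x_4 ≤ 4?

53

By stars and bars, unrestricted non-negative solutions to x_1+…+x_4 = 14 number C(14+3,3) = 680.
Subtract solutions that violate a single cap (substitute x_i' = x_i − (cap_i+1)): x_1 ≥ 5 gives C(12,3) = 220; x_2 ≥ 5 gives C(12,3) = 220; x_3 ≥ 8 gives C(9,3) = 84; x_4 ≥ 5 gives C(12,3) = 220. Together 744.
Add back pairs where two caps are both exceeded: 35 + 4 + 35 + 4 + 35 + 4 = 117.
By inclusion–exclusion the count is 680 − 744 + 117 = 53.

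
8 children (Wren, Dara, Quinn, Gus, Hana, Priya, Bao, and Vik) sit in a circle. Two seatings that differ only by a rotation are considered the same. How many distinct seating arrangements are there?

Around a circle, 8 distinct people have 8!/8 = (7)! = 5040 rotationally distinct seatings.

5040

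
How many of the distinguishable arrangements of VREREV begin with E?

Fix E in the first position and arrange the remaining 5 letters.
Those 5 letters have R appearing twice and V appearing twice, giving (5)!/(2!·2!) = 30.

30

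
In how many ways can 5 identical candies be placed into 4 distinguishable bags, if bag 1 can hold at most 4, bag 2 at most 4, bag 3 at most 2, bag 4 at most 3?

40

Without the upper bounds there are C(8,3) = 56 ways to split 5 among 4 bags.
Subtract solutions that violate a single cap (substitute x_i' = x_i − (cap_i+1)): x_1 ≥ 5 gives C(3,3) = 1; x_2 ≥ 5 gives C(3,3) = 1; x_3 ≥ 3 gives C(5,3) = 10; x_4 ≥ 4 gives C(4,3) = 4. Together 16.
No two caps can be exceeded simultaneously, so the pair terms are all 0.
By inclusion–exclusion the count is 56 − 16 + 0 = 40.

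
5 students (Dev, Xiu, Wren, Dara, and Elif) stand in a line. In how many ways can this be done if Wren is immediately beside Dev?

48

Glue Wren and Dev into one block (2 internal orders), leaving 4 units to arrange in a row.
So the count is 2·(4)! = 48.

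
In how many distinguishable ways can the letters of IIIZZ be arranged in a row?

The 5 letters of IIIZZ have repeats: I appearing 3 times and Z appearing twice.
The number of distinct arrangements is 5!/(3!·2!) = 120/12 = 10.

10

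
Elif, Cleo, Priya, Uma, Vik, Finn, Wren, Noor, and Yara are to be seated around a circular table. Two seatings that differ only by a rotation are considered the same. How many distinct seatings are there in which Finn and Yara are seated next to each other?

10080

Treat {Finn, Yara} as one unit (2 internal orders) and seat the resulting 8 units around the table: (7)! circular arrangements.
So 2 × (7)! = 2 × 5040 = 10080.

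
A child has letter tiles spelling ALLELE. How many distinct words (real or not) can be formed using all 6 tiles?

60

ALLELE has 6 letters with E appearing twice and L appearing 3 times.
The number of distinct arrangements is 6!/(3!·2!) = 720/12 = 60.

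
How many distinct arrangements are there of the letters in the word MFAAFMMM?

420

MFAAFMMM has 8 letters with A appearing twice, F appearing twice, and M appearing 4 times.
So there are 8! / (4!·2!·2!) = 420 distinguishable arrangements.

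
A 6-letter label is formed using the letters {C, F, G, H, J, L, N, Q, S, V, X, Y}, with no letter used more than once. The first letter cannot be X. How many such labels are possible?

609840

The first letter has 12−1 = 11 choices (anything except X).
The remaining 5 letters are filled from the other 11 symbols without repetition: 11 × 10 × 9 × 8 × 7 = 55440.
Total: 11 × 55440 = 609840.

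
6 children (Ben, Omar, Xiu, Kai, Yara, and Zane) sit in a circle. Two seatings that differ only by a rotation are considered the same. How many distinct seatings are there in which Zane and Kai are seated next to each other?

Treat {Zane, Kai} as one unit (2 internal orders) and seat the resulting 5 units around the table: (4)! circular arrangements.
So 2 × (4)! = 2 × 24 = 48.

48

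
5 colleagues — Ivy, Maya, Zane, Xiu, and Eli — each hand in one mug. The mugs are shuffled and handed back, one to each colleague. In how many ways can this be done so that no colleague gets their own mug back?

Let Aᵢ be the assignments in which colleague i gets their own mug. We want the size of the complement of A₁∪…∪A_5.
By inclusion–exclusion this is Σ_{j=0}^{5} (−1)^j C(5,j)·(5−j)!.
Computing: 120 − 120 + 60 − 20 + 5 − 1 = 44.

44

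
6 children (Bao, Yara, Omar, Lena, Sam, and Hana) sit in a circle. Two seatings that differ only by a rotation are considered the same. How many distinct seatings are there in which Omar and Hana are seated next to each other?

Glue Omar and Hana into a block (2 internal orders). Seating 5 units around a circle gives (4)! arrangements.
So 2 × (4)! = 2 × 24 = 48.

48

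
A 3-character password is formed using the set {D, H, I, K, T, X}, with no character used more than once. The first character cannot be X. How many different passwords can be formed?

The first character has 6−1 = 5 choices (anything except X).
The remaining 2 characters are filled from the other 5 symbols without repetition: 5 × 4 = 20.
Total: 5 × 20 = 100.

100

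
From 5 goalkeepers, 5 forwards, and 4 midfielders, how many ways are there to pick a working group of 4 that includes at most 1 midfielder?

Split by how many midfielders are chosen (0 through 1).
Sum: C(4,0)·C(10,4) + C(4,1)·C(10,3) = 210 + 480 = 690.

690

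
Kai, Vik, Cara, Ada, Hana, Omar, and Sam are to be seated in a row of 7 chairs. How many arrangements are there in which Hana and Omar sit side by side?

Glue Hana and Omar into one block (2 internal orders), leaving 6 units to arrange in a row.
So the count is 2·(6)! = 1440.

1440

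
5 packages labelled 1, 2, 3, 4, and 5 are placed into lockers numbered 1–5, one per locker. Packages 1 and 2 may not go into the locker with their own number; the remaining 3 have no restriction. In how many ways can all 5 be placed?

78

Let Aᵢ (for i ∈ {1, 2}) be the placements that put package i in its forbidden locker. Any j of these fix j positions, leaving (5−j)! ways to fill the rest, and there are C(2,j) ways to pick which j.
By inclusion–exclusion, the number of valid placements is Σ_{j=0}^{2} (−1)^j C(2,j)·(5−j)!.
Computing: 120 − 48 + 6 = 78.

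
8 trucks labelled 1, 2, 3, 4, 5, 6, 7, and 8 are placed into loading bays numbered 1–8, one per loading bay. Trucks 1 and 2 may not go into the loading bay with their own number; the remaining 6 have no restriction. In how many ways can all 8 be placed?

30960

Let Aᵢ (for i ∈ {1, 2}) be the placements that put truck i in its forbidden loading bay. Any j of these fix j positions, leaving (8−j)! ways to fill the rest, and there are C(2,j) ways to pick which j.
By inclusion–exclusion, the number of valid placements is Σ_{j=0}^{2} (−1)^j C(2,j)·(8−j)!.
Computing: 40320 − 10080 + 720 = 30960.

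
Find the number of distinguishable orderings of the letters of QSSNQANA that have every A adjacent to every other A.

630

Treat the 2 copies of A as a single block. The multiset to arrange is then {AA, N, N, Q, Q, S, S}, 7 items in all.
That gives (7)!/(2!·2!·2!) = 630 arrangements.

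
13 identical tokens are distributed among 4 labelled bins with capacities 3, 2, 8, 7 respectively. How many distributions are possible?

Ignoring the caps, the number of non-negative solutions to x_1+…+x_4 = 13 is C(16,3) = 560.
Subtract solutions that violate a single cap (substitute x_i' = x_i − (cap_i+1)): x_1 ≥ 4 gives C(12,3) = 220; x_2 ≥ 3 gives C(13,3) = 286; x_3 ≥ 9 gives C(7,3) = 35; x_4 ≥ 8 gives C(8,3) = 56. Together 597.
Add back pairs where two caps are both exceeded: 84 + 1 + 4 + 4 + 10 + 0 = 103.
By inclusion–exclusion the count is 560 − 597 + 103 = 66.

66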